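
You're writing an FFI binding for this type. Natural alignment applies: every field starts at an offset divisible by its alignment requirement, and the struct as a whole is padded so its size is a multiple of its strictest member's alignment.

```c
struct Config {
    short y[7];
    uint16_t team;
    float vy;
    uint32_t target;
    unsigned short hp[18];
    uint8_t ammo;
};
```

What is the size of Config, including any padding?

y at 0 (size 14, align 2) → ends 14
team at 14 (size 2, align 2) → ends 16
vy at 16 (size 4, align 4) → ends 20
target at 20 (size 4, align 4) → ends 24
hp at 24 (size 36, align 2) → ends 60
ammo at 60 (size 1, align 1) → ends 61
tail pad 3 to reach multiple of 4
total 64 bytes, alignment 4

64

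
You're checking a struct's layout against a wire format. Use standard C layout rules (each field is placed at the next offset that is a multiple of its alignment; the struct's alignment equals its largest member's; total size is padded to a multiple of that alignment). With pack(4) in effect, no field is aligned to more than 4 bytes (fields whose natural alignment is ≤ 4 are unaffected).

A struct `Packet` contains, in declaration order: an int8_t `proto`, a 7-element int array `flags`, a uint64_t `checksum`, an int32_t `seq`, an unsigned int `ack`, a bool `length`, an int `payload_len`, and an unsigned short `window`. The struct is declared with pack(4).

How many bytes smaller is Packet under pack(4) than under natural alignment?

4

natural layout:
  0..1  proto  (1B, 1-aligned)
  1..4  -- padding (3B)
  4..32  flags  (28B, 4-aligned)
  32..40  checksum  (8B, 8-aligned)
  40..44  seq  (4B, 4-aligned)
  44..48  ack  (4B, 4-aligned)
  48..49  length  (1B, 1-aligned)
  49..52  -- padding (3B)
  52..56  payload_len  (4B, 4-aligned)
  56..58  window  (2B, 2-aligned)
  58..64  -- tail padding (6B)
  sizeof = 64, alignof = 8
packed(4) layout:
  0..1  proto  (1B, 1-aligned)
  1..4  -- padding (3B)
  4..32  flags  (28B, 4-aligned)
  32..40  checksum  (8B, 4-aligned)
  40..44  seq  (4B, 4-aligned)
  44..48  ack  (4B, 4-aligned)
  48..49  length  (1B, 1-aligned)
  49..52  -- padding (3B)
  52..56  payload_len  (4B, 4-aligned)
  56..58  window  (2B, 2-aligned)
  58..60  -- tail padding (2B)
  sizeof = 60, alignof = 4
64 − 60 = 4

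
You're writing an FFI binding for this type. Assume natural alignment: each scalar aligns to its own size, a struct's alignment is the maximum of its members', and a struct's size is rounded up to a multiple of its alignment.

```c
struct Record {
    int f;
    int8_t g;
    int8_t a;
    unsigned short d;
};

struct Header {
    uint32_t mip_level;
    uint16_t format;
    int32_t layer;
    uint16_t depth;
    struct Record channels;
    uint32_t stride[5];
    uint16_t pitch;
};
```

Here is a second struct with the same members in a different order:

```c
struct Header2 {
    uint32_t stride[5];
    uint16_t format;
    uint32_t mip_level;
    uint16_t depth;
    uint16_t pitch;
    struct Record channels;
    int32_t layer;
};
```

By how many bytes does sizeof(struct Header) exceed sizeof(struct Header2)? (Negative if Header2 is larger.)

4

Record: @0: f [4B, align 4] → 4; @4: g [1B, align 1] → 5; @5: a [1B, align 1] → 6; @6: d [2B, align 2] → 8; size 8, align 4
@0: mip_level [4B, align 4] → 4
@4: format [2B, align 2] → 6
+2 pad (align 4)
@8: layer [4B, align 4] → 12
@12: depth [2B, align 2] → 14
+2 pad (align 4)
@16: channels [8B, align 4] → 24
@24: stride [20B, align 4] → 44
@44: pitch [2B, align 2] → 46
+2 tail pad (align 4)
size 48, align 4
— Header2 —
@0: stride [20B, align 4] → 20
@20: format [2B, align 2] → 22
+2 pad (align 4)
@24: mip_level [4B, align 4] → 28
@28: depth [2B, align 2] → 30
@30: pitch [2B, align 2] → 32
@32: channels [8B, align 4] → 40
@40: layer [4B, align 4] → 44
size 44, align 4
48 − 44 = 4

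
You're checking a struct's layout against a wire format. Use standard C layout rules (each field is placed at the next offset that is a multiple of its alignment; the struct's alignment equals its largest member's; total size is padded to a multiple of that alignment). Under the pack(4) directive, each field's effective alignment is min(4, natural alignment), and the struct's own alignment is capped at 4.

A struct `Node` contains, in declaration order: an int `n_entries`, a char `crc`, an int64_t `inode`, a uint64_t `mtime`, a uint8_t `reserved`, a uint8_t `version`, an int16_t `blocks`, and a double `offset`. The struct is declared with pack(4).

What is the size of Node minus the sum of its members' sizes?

0..4  n_entries  (4B, 4-aligned)
4..5  crc  (1B, 1-aligned)
5..8  -- padding (3B)
8..16  inode  (8B, 4-aligned)
16..24  mtime  (8B, 4-aligned)
24..25  reserved  (1B, 1-aligned)
25..26  version  (1B, 1-aligned)
26..28  blocks  (2B, 2-aligned)
28..36  offset  (8B, 4-aligned)
sizeof = 36, alignof = 4
data bytes 33, size 36 → padding 3

3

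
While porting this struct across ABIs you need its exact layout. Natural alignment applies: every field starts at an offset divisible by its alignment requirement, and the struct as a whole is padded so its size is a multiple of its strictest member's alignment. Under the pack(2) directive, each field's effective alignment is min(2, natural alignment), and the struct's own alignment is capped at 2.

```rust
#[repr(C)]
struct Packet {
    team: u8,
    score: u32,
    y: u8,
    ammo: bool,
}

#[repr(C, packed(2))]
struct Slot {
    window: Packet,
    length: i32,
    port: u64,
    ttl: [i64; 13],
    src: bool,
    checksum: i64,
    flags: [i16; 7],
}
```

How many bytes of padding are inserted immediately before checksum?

Packet: 0..1  team  (1B, 1-aligned); 1..4  -- padding (3B); 4..8  score  (4B, 4-aligned); 8..9  y  (1B, 1-aligned); 9..10  ammo  (1B, 1-aligned); 10..12  -- tail padding (2B); sizeof = 12, alignof = 4
0..12  window  (12B, 2-aligned)
12..16  length  (4B, 2-aligned)
16..24  port  (8B, 2-aligned)
24..128  ttl  (104B, 2-aligned)
128..129  src  (1B, 1-aligned)
129..130  -- padding (1B)
130..138  checksum  (8B, 2-aligned)

1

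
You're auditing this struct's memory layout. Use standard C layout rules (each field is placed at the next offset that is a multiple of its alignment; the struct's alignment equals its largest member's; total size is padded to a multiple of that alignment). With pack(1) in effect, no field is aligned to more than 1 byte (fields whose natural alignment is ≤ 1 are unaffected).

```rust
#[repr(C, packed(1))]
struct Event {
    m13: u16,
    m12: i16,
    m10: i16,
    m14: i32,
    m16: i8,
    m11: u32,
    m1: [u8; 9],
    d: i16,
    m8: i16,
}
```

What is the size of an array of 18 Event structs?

m13 at 0 (size 2, align 1) → ends 2
m12 at 2 (size 2, align 1) → ends 4
m10 at 4 (size 2, align 1) → ends 6
m14 at 6 (size 4, align 1) → ends 10
m16 at 10 (size 1, align 1) → ends 11
m11 at 11 (size 4, align 1) → ends 15
m1 at 15 (size 9, align 1) → ends 24
d at 24 (size 2, align 1) → ends 26
m8 at 26 (size 2, align 1) → ends 28
total 28 bytes, alignment 1
array of 18: 18 × 28 = 504

504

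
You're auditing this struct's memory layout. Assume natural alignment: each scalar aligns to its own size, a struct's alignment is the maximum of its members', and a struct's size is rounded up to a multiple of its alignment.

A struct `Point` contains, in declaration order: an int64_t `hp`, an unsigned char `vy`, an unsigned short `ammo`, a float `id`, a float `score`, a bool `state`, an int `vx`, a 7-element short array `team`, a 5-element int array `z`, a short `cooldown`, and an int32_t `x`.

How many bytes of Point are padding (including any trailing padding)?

0..8  hp  (8B, 8-aligned)
8..9  vy  (1B, 1-aligned)
9..10  -- padding (1B)
10..12  ammo  (2B, 2-aligned)
12..16  id  (4B, 4-aligned)
16..20  score  (4B, 4-aligned)
20..21  state  (1B, 1-aligned)
21..24  -- padding (3B)
24..28  vx  (4B, 4-aligned)
28..42  team  (14B, 2-aligned)
42..44  -- padding (2B)
44..64  z  (20B, 4-aligned)
64..66  cooldown  (2B, 2-aligned)
66..68  -- padding (2B)
68..72  x  (4B, 4-aligned)
sizeof = 72, alignof = 8
data bytes 64, size 72 → padding 8

8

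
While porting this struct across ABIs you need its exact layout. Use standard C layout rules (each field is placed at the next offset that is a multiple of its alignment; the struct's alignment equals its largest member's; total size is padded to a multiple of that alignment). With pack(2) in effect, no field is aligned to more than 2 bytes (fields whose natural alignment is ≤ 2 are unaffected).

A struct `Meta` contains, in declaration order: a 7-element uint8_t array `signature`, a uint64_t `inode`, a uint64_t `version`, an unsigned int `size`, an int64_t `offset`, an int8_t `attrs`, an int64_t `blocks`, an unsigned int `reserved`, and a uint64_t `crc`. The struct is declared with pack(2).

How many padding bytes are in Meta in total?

2

@0: signature [7B, align 1] → 7
+1 pad (align 2)
@8: inode [8B, align 2] → 16
@16: version [8B, align 2] → 24
@24: size [4B, align 2] → 28
@28: offset [8B, align 2] → 36
@36: attrs [1B, align 1] → 37
+1 pad (align 2)
@38: blocks [8B, align 2] → 46
@46: reserved [4B, align 2] → 50
@50: crc [8B, align 2] → 58
size 58, align 2
data bytes 56, size 58 → padding 2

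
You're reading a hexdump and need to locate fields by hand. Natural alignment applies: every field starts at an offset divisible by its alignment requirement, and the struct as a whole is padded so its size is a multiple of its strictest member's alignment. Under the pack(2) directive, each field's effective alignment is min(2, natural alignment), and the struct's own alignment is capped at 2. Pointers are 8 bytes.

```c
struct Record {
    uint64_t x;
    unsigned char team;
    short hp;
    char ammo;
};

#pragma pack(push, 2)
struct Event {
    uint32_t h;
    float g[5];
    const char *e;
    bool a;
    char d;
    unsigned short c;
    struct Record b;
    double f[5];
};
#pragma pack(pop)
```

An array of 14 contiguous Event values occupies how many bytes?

Record: x at 0 (size 8, align 8) → ends 8; team at 8 (size 1, align 1) → ends 9; pad 1 to align 2 for hp; hp at 10 (size 2, align 2) → ends 12; ammo at 12 (size 1, align 1) → ends 13; tail pad 3 to reach multiple of 8; total 16 bytes, alignment 8
h at 0 (size 4, align 2) → ends 4
g at 4 (size 20, align 2) → ends 24
e at 24 (size 8, align 2) → ends 32
a at 32 (size 1, align 1) → ends 33
d at 33 (size 1, align 1) → ends 34
c at 34 (size 2, align 2) → ends 36
b at 36 (size 16, align 2) → ends 52
f at 52 (size 40, align 2) → ends 92
total 92 bytes, alignment 2
array of 14: 14 × 92 = 1288

1288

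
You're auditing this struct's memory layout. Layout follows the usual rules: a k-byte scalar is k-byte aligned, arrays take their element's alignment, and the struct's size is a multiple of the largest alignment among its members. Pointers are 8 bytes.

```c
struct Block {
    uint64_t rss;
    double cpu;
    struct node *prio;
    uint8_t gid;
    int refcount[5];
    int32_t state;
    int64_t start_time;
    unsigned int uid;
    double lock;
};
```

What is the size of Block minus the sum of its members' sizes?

11

@0: rss [8B, align 8] → 8
@8: cpu [8B, align 8] → 16
@16: prio [8B, align 8] → 24
@24: gid [1B, align 1] → 25
+3 pad (align 4)
@28: refcount [20B, align 4] → 48
@48: state [4B, align 4] → 52
+4 pad (align 8)
@56: start_time [8B, align 8] → 64
@64: uid [4B, align 4] → 68
+4 pad (align 8)
@72: lock [8B, align 8] → 80
size 80, align 8
data bytes 69, size 80 → padding 11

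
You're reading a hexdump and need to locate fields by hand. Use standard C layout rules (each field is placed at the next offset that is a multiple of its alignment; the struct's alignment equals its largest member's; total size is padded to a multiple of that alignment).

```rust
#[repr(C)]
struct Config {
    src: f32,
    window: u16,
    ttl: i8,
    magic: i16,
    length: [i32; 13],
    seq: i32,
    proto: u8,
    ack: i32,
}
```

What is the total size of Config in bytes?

@0: src [4B, align 4] → 4
@4: window [2B, align 2] → 6
@6: ttl [1B, align 1] → 7
+1 pad (align 2)
@8: magic [2B, align 2] → 10
+2 pad (align 4)
@12: length [52B, align 4] → 64
@64: seq [4B, align 4] → 68
@68: proto [1B, align 1] → 69
+3 pad (align 4)
@72: ack [4B, align 4] → 76
size 76, align 4

76 bytes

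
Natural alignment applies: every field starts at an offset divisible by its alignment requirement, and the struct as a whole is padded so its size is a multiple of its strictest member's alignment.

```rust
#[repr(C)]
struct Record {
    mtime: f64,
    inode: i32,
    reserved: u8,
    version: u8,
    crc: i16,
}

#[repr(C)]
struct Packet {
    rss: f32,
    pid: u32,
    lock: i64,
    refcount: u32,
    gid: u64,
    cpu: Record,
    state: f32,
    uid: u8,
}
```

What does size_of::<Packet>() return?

Record: 0..8  mtime  (8B, 8-aligned); 8..12  inode  (4B, 4-aligned); 12..13  reserved  (1B, 1-aligned); 13..14  version  (1B, 1-aligned); 14..16  crc  (2B, 2-aligned); sizeof = 16, alignof = 8
0..4  rss  (4B, 4-aligned)
4..8  pid  (4B, 4-aligned)
8..16  lock  (8B, 8-aligned)
16..20  refcount  (4B, 4-aligned)
20..24  -- padding (4B)
24..32  gid  (8B, 8-aligned)
32..48  cpu  (16B, 8-aligned)
48..52  state  (4B, 4-aligned)
52..53  uid  (1B, 1-aligned)
53..56  -- tail padding (3B)
sizeof = 56, alignof = 8

56 bytes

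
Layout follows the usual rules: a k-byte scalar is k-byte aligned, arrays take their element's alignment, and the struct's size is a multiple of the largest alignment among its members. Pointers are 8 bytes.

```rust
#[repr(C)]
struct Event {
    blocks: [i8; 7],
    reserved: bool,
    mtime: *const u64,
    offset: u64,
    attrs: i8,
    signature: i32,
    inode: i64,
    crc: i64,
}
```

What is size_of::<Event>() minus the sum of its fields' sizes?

0..7  blocks  (7B, 1-aligned)
7..8  reserved  (1B, 1-aligned)
8..16  mtime  (8B, 8-aligned)
16..24  offset  (8B, 8-aligned)
24..25  attrs  (1B, 1-aligned)
25..28  -- padding (3B)
28..32  signature  (4B, 4-aligned)
32..40  inode  (8B, 8-aligned)
40..48  crc  (8B, 8-aligned)
sizeof = 48, alignof = 8
data bytes 45, size 48 → padding 3

3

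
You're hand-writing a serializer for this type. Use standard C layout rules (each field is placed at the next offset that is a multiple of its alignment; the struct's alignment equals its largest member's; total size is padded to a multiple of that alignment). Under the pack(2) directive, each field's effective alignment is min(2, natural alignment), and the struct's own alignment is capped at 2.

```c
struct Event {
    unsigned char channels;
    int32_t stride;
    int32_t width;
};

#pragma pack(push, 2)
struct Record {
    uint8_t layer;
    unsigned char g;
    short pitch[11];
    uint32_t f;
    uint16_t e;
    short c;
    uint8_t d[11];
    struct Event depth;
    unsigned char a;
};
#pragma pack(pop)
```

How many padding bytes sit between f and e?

Event: 0..1  channels  (1B, 1-aligned); 1..4  -- padding (3B); 4..8  stride  (4B, 4-aligned); 8..12  width  (4B, 4-aligned); sizeof = 12, alignof = 4
0..1  layer  (1B, 1-aligned)
1..2  g  (1B, 1-aligned)
2..24  pitch  (22B, 2-aligned)
24..28  f  (4B, 2-aligned)
28..30  e  (2B, 2-aligned)

0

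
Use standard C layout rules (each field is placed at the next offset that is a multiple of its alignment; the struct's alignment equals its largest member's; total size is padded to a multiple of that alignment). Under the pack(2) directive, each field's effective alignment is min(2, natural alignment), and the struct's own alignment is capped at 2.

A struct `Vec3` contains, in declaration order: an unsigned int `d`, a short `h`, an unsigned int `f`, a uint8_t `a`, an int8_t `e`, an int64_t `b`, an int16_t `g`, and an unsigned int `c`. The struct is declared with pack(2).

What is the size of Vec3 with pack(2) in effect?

26

@0: d [4B, align 2] → 4
@4: h [2B, align 2] → 6
@6: f [4B, align 2] → 10
@10: a [1B, align 1] → 11
@11: e [1B, align 1] → 12
@12: b [8B, align 2] → 20
@20: g [2B, align 2] → 22
@22: c [4B, align 2] → 26
size 26, align 2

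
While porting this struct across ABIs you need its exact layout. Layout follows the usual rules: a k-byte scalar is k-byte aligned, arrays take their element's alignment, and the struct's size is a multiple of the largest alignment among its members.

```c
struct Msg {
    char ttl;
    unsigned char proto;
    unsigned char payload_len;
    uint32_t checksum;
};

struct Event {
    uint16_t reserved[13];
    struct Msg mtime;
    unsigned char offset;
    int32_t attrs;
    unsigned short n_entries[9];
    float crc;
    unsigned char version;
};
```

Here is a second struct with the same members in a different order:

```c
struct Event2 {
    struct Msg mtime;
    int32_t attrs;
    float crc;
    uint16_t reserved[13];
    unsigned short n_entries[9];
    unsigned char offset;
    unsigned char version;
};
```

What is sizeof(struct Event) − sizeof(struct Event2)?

8

Msg: ttl at 0 (size 1, align 1) → ends 1; proto at 1 (size 1, align 1) → ends 2; payload_len at 2 (size 1, align 1) → ends 3; pad 1 to align 4 for checksum; checksum at 4 (size 4, align 4) → ends 8; total 8 bytes, alignment 4
reserved at 0 (size 26, align 2) → ends 26
pad 2 to align 4 for mtime
mtime at 28 (size 8, align 4) → ends 36
offset at 36 (size 1, align 1) → ends 37
pad 3 to align 4 for attrs
attrs at 40 (size 4, align 4) → ends 44
n_entries at 44 (size 18, align 2) → ends 62
pad 2 to align 4 for crc
crc at 64 (size 4, align 4) → ends 68
version at 68 (size 1, align 1) → ends 69
tail pad 3 to reach multiple of 4
total 72 bytes, alignment 4
— Event2 —
mtime at 0 (size 8, align 4) → ends 8
attrs at 8 (size 4, align 4) → ends 12
crc at 12 (size 4, align 4) → ends 16
reserved at 16 (size 26, align 2) → ends 42
n_entries at 42 (size 18, align 2) → ends 60
offset at 60 (size 1, align 1) → ends 61
version at 61 (size 1, align 1) → ends 62
tail pad 2 to reach multiple of 4
total 64 bytes, alignment 4
72 − 64 = 8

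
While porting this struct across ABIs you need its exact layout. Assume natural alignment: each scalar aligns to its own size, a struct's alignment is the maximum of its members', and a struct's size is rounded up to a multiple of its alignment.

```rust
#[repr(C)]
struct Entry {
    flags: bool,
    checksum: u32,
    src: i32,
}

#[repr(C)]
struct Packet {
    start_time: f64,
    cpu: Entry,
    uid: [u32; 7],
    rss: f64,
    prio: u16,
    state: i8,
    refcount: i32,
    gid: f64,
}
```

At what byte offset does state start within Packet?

58

Entry: @0: flags [1B, align 1] → 1; +3 pad (align 4); @4: checksum [4B, align 4] → 8; @8: src [4B, align 4] → 12; size 12, align 4
@0: start_time [8B, align 8] → 8
@8: cpu [12B, align 4] → 20
@20: uid [28B, align 4] → 48
@48: rss [8B, align 8] → 56
@56: prio [2B, align 2] → 58
@58: state [1B, align 1] → 59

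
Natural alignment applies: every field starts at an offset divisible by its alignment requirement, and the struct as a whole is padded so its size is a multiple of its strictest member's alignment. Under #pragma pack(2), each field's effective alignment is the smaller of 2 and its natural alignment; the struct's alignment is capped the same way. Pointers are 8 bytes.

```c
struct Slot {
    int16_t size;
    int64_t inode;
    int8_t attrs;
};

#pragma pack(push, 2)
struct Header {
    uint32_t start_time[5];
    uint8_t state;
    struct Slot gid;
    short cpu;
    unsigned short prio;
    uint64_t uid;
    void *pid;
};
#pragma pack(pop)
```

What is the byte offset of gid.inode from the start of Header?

30

Slot: 0..2  size  (2B, 2-aligned); 2..8  -- padding (6B); 8..16  inode  (8B, 8-aligned); 16..17  attrs  (1B, 1-aligned); 17..24  -- tail padding (7B); sizeof = 24, alignof = 8
0..20  start_time  (20B, 2-aligned)
20..21  state  (1B, 1-aligned)
21..22  -- padding (1B)
22..46  gid  (24B, 2-aligned)
within Slot: inode at 8
22 + 8 = 30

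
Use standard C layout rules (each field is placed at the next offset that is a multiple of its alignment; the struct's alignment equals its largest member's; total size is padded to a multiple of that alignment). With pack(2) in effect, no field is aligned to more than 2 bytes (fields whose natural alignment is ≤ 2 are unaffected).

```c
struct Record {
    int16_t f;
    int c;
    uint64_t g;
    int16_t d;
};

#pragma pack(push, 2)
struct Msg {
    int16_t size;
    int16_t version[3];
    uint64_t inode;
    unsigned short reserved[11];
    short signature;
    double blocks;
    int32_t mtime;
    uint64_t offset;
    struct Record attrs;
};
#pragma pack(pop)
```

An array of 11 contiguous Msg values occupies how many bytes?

Record: 0..2  f  (2B, 2-aligned); 2..4  -- padding (2B); 4..8  c  (4B, 4-aligned); 8..16  g  (8B, 8-aligned); 16..18  d  (2B, 2-aligned); 18..24  -- tail padding (6B); sizeof = 24, alignof = 8
0..2  size  (2B, 2-aligned)
2..8  version  (6B, 2-aligned)
8..16  inode  (8B, 2-aligned)
16..38  reserved  (22B, 2-aligned)
38..40  signature  (2B, 2-aligned)
40..48  blocks  (8B, 2-aligned)
48..52  mtime  (4B, 2-aligned)
52..60  offset  (8B, 2-aligned)
60..84  attrs  (24B, 2-aligned)
sizeof = 84, alignof = 2
array of 11: 11 × 84 = 924

924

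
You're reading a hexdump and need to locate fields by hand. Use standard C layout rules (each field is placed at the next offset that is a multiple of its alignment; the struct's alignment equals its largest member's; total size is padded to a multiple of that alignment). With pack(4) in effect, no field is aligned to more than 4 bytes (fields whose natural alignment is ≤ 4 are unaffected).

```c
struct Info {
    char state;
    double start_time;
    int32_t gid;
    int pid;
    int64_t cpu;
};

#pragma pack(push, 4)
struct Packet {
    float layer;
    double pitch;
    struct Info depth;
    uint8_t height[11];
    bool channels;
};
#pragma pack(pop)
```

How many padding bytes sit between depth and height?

Info: 0..1  state  (1B, 1-aligned); 1..8  -- padding (7B); 8..16  start_time  (8B, 8-aligned); 16..20  gid  (4B, 4-aligned); 20..24  pid  (4B, 4-aligned); 24..32  cpu  (8B, 8-aligned); sizeof = 32, alignof = 8
0..4  layer  (4B, 4-aligned)
4..12  pitch  (8B, 4-aligned)
12..44  depth  (32B, 4-aligned)
44..55  height  (11B, 1-aligned)

0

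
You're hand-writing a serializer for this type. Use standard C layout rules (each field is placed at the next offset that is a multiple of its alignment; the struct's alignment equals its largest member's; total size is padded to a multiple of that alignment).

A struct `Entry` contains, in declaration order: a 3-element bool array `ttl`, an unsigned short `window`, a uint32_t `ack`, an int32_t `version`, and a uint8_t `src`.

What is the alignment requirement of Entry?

4

member alignments: ttl=1, window=2, ack=4, version=4, src=1
max = 4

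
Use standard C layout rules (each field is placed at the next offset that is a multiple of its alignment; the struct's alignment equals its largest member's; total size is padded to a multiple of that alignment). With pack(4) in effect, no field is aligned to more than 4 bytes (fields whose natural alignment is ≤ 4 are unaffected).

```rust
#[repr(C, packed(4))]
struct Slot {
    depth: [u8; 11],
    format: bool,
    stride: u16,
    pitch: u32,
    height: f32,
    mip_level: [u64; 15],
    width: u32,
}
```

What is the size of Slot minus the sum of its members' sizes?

0..11  depth  (11B, 1-aligned)
11..12  format  (1B, 1-aligned)
12..14  stride  (2B, 2-aligned)
14..16  -- padding (2B)
16..20  pitch  (4B, 4-aligned)
20..24  height  (4B, 4-aligned)
24..144  mip_level  (120B, 4-aligned)
144..148  width  (4B, 4-aligned)
sizeof = 148, alignof = 4
data bytes 146, size 148 → padding 2

2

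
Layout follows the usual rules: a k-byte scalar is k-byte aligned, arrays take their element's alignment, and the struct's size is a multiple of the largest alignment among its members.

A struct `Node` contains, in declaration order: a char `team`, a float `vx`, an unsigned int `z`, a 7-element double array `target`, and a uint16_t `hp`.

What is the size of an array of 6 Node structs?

480

@0: team [1B, align 1] → 1
+3 pad (align 4)
@4: vx [4B, align 4] → 8
@8: z [4B, align 4] → 12
+4 pad (align 8)
@16: target [56B, align 8] → 72
@72: hp [2B, align 2] → 74
+6 tail pad (align 8)
size 80, align 8
array of 6: 6 × 80 = 480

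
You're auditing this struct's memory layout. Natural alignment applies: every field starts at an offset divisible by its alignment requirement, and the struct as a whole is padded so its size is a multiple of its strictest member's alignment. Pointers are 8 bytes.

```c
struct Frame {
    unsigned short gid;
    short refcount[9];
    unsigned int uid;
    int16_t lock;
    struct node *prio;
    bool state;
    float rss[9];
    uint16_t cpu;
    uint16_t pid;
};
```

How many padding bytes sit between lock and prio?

0..2  gid  (2B, 2-aligned)
2..20  refcount  (18B, 2-aligned)
20..24  uid  (4B, 4-aligned)
24..26  lock  (2B, 2-aligned)
26..32  -- padding (6B)
32..40  prio  (8B, 8-aligned)

6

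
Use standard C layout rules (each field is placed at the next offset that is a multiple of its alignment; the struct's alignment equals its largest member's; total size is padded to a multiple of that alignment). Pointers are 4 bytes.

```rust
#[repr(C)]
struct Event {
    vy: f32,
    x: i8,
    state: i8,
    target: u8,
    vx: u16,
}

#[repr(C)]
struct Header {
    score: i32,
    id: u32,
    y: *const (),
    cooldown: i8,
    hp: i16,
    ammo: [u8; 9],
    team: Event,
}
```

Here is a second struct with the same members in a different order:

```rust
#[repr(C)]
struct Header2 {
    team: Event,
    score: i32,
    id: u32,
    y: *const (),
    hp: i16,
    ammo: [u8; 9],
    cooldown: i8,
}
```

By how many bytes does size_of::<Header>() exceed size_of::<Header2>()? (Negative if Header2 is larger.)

Event: @0: vy [4B, align 4] → 4; @4: x [1B, align 1] → 5; @5: state [1B, align 1] → 6; @6: target [1B, align 1] → 7; +1 pad (align 2); @8: vx [2B, align 2] → 10; +2 tail pad (align 4); size 12, align 4
@0: score [4B, align 4] → 4
@4: id [4B, align 4] → 8
@8: y [4B, align 4] → 12
@12: cooldown [1B, align 1] → 13
+1 pad (align 2)
@14: hp [2B, align 2] → 16
@16: ammo [9B, align 1] → 25
+3 pad (align 4)
@28: team [12B, align 4] → 40
size 40, align 4
— Header2 —
@0: team [12B, align 4] → 12
@12: score [4B, align 4] → 16
@16: id [4B, align 4] → 20
@20: y [4B, align 4] → 24
@24: hp [2B, align 2] → 26
@26: ammo [9B, align 1] → 35
@35: cooldown [1B, align 1] → 36
size 36, align 4
40 − 36 = 4

4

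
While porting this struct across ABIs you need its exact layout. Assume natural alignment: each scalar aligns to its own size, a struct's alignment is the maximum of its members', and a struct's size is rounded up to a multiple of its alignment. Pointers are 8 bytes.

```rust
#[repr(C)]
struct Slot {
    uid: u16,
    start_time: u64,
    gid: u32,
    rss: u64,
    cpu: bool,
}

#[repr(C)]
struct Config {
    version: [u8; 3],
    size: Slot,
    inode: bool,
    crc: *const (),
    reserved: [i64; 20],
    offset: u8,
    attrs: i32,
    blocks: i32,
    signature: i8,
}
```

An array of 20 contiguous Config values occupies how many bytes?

4800

Slot: @0: uid [2B, align 2] → 2; +6 pad (align 8); @8: start_time [8B, align 8] → 16; @16: gid [4B, align 4] → 20; +4 pad (align 8); @24: rss [8B, align 8] → 32; @32: cpu [1B, align 1] → 33; +7 tail pad (align 8); size 40, align 8
@0: version [3B, align 1] → 3
+5 pad (align 8)
@8: size [40B, align 8] → 48
@48: inode [1B, align 1] → 49
+7 pad (align 8)
@56: crc [8B, align 8] → 64
@64: reserved [160B, align 8] → 224
@224: offset [1B, align 1] → 225
+3 pad (align 4)
@228: attrs [4B, align 4] → 232
@232: blocks [4B, align 4] → 236
@236: signature [1B, align 1] → 237
+3 tail pad (align 8)
size 240, align 8
array of 20: 20 × 240 = 4800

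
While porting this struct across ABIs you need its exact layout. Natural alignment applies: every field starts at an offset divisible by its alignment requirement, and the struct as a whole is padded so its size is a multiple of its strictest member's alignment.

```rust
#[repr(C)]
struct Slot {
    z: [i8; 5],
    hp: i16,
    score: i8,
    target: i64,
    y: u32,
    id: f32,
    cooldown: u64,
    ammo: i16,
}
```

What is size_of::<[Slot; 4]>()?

192

0..5  z  (5B, 1-aligned)
5..6  -- padding (1B)
6..8  hp  (2B, 2-aligned)
8..9  score  (1B, 1-aligned)
9..16  -- padding (7B)
16..24  target  (8B, 8-aligned)
24..28  y  (4B, 4-aligned)
28..32  id  (4B, 4-aligned)
32..40  cooldown  (8B, 8-aligned)
40..42  ammo  (2B, 2-aligned)
42..48  -- tail padding (6B)
sizeof = 48, alignof = 8
array of 4: 4 × 48 = 192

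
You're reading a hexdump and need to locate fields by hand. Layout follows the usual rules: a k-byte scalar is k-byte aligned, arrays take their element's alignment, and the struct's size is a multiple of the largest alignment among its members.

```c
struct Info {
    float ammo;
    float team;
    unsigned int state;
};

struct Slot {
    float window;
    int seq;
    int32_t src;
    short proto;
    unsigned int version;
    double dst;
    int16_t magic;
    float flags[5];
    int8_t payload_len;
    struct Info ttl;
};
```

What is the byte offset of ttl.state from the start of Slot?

68

Info: @0: ammo [4B, align 4] → 4; @4: team [4B, align 4] → 8; @8: state [4B, align 4] → 12; size 12, align 4
@0: window [4B, align 4] → 4
@4: seq [4B, align 4] → 8
@8: src [4B, align 4] → 12
@12: proto [2B, align 2] → 14
+2 pad (align 4)
@16: version [4B, align 4] → 20
+4 pad (align 8)
@24: dst [8B, align 8] → 32
@32: magic [2B, align 2] → 34
+2 pad (align 4)
@36: flags [20B, align 4] → 56
@56: payload_len [1B, align 1] → 57
+3 pad (align 4)
@60: ttl [12B, align 4] → 72
within Info: state at 8
60 + 8 = 68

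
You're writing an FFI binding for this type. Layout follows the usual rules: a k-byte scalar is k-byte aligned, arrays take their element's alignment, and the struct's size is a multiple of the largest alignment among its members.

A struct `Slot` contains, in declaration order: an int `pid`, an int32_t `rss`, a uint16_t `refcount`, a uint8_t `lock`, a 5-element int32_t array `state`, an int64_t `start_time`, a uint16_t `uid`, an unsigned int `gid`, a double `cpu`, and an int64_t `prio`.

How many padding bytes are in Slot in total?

0..4  pid  (4B, 4-aligned)
4..8  rss  (4B, 4-aligned)
8..10  refcount  (2B, 2-aligned)
10..11  lock  (1B, 1-aligned)
11..12  -- padding (1B)
12..32  state  (20B, 4-aligned)
32..40  start_time  (8B, 8-aligned)
40..42  uid  (2B, 2-aligned)
42..44  -- padding (2B)
44..48  gid  (4B, 4-aligned)
48..56  cpu  (8B, 8-aligned)
56..64  prio  (8B, 8-aligned)
sizeof = 64, alignof = 8
data bytes 61, size 64 → padding 3

3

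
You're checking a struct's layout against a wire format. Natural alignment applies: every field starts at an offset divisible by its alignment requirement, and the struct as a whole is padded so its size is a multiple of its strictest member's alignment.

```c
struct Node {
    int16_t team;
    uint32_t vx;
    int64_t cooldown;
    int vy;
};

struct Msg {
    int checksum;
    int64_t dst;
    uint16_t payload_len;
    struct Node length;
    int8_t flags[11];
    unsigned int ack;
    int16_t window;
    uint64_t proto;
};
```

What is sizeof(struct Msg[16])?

Node: @0: team [2B, align 2] → 2; +2 pad (align 4); @4: vx [4B, align 4] → 8; @8: cooldown [8B, align 8] → 16; @16: vy [4B, align 4] → 20; +4 tail pad (align 8); size 24, align 8
@0: checksum [4B, align 4] → 4
+4 pad (align 8)
@8: dst [8B, align 8] → 16
@16: payload_len [2B, align 2] → 18
+6 pad (align 8)
@24: length [24B, align 8] → 48
@48: flags [11B, align 1] → 59
+1 pad (align 4)
@60: ack [4B, align 4] → 64
@64: window [2B, align 2] → 66
+6 pad (align 8)
@72: proto [8B, align 8] → 80
size 80, align 8
array of 16: 16 × 80 = 1280

1280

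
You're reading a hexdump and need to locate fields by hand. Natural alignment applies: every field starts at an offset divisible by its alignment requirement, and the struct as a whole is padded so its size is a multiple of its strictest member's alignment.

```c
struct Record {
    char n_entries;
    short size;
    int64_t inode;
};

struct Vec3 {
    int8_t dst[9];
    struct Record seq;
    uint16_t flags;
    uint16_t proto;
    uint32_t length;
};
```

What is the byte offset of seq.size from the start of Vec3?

18

Record: n_entries at 0 (size 1, align 1) → ends 1; pad 1 to align 2 for size; size at 2 (size 2, align 2) → ends 4; pad 4 to align 8 for inode; inode at 8 (size 8, align 8) → ends 16; total 16 bytes, alignment 8
dst at 0 (size 9, align 1) → ends 9
pad 7 to align 8 for seq
seq at 16 (size 16, align 8) → ends 32
within Record: size at 2
16 + 2 = 18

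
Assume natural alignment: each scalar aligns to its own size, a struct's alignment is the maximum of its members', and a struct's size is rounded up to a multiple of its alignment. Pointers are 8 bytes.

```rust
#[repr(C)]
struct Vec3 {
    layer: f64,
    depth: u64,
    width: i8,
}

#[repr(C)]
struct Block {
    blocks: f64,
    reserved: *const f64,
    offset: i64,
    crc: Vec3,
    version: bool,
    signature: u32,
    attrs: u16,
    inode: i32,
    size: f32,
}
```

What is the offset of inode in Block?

60

Vec3: layer at 0 (size 8, align 8) → ends 8; depth at 8 (size 8, align 8) → ends 16; width at 16 (size 1, align 1) → ends 17; tail pad 7 to reach multiple of 8; total 24 bytes, alignment 8
blocks at 0 (size 8, align 8) → ends 8
reserved at 8 (size 8, align 8) → ends 16
offset at 16 (size 8, align 8) → ends 24
crc at 24 (size 24, align 8) → ends 48
version at 48 (size 1, align 1) → ends 49
pad 3 to align 4 for signature
signature at 52 (size 4, align 4) → ends 56
attrs at 56 (size 2, align 2) → ends 58
pad 2 to align 4 for inode
inode at 60 (size 4, align 4) → ends 64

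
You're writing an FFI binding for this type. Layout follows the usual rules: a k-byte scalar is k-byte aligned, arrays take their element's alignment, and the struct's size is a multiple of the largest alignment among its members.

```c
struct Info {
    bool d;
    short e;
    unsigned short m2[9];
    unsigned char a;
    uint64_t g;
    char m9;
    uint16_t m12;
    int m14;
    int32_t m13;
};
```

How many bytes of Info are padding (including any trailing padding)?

7

0..1  d  (1B, 1-aligned)
1..2  -- padding (1B)
2..4  e  (2B, 2-aligned)
4..22  m2  (18B, 2-aligned)
22..23  a  (1B, 1-aligned)
23..24  -- padding (1B)
24..32  g  (8B, 8-aligned)
32..33  m9  (1B, 1-aligned)
33..34  -- padding (1B)
34..36  m12  (2B, 2-aligned)
36..40  m14  (4B, 4-aligned)
40..44  m13  (4B, 4-aligned)
44..48  -- tail padding (4B)
sizeof = 48, alignof = 8
data bytes 41, size 48 → padding 7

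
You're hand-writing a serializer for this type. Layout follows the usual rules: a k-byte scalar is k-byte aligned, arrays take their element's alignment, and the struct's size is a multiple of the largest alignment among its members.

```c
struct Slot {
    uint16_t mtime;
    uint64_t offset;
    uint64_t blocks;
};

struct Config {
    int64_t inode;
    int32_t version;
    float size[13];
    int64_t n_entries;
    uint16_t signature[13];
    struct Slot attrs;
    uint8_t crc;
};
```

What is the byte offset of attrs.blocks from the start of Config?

Slot: 0..2  mtime  (2B, 2-aligned); 2..8  -- padding (6B); 8..16  offset  (8B, 8-aligned); 16..24  blocks  (8B, 8-aligned); sizeof = 24, alignof = 8
0..8  inode  (8B, 8-aligned)
8..12  version  (4B, 4-aligned)
12..64  size  (52B, 4-aligned)
64..72  n_entries  (8B, 8-aligned)
72..98  signature  (26B, 2-aligned)
98..104  -- padding (6B)
104..128  attrs  (24B, 8-aligned)
within Slot: blocks at 16
104 + 16 = 120

120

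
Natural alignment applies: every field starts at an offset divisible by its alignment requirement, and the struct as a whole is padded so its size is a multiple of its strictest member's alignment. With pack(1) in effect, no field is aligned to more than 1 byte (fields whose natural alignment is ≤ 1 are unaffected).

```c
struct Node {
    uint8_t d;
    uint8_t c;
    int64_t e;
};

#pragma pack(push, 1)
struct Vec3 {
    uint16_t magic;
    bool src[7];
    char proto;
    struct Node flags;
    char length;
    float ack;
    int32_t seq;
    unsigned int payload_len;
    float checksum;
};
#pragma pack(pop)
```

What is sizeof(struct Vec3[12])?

Node: @0: d [1B, align 1] → 1; @1: c [1B, align 1] → 2; +6 pad (align 8); @8: e [8B, align 8] → 16; size 16, align 8
@0: magic [2B, align 1] → 2
@2: src [7B, align 1] → 9
@9: proto [1B, align 1] → 10
@10: flags [16B, align 1] → 26
@26: length [1B, align 1] → 27
@27: ack [4B, align 1] → 31
@31: seq [4B, align 1] → 35
@35: payload_len [4B, align 1] → 39
@39: checksum [4B, align 1] → 43
size 43, align 1
array of 12: 12 × 43 = 516

516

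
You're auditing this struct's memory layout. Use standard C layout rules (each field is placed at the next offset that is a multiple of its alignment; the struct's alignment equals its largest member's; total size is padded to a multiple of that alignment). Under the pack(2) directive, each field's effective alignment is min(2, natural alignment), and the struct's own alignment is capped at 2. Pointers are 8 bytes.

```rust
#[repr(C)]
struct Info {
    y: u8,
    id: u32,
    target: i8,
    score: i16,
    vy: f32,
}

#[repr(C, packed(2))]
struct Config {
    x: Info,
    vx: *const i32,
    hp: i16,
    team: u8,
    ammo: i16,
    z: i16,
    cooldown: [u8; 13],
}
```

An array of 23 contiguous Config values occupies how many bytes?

1058

Info: 0..1  y  (1B, 1-aligned); 1..4  -- padding (3B); 4..8  id  (4B, 4-aligned); 8..9  target  (1B, 1-aligned); 9..10  -- padding (1B); 10..12  score  (2B, 2-aligned); 12..16  vy  (4B, 4-aligned); sizeof = 16, alignof = 4
0..16  x  (16B, 2-aligned)
16..24  vx  (8B, 2-aligned)
24..26  hp  (2B, 2-aligned)
26..27  team  (1B, 1-aligned)
27..28  -- padding (1B)
28..30  ammo  (2B, 2-aligned)
30..32  z  (2B, 2-aligned)
32..45  cooldown  (13B, 1-aligned)
45..46  -- tail padding (1B)
sizeof = 46, alignof = 2
array of 23: 23 × 46 = 1058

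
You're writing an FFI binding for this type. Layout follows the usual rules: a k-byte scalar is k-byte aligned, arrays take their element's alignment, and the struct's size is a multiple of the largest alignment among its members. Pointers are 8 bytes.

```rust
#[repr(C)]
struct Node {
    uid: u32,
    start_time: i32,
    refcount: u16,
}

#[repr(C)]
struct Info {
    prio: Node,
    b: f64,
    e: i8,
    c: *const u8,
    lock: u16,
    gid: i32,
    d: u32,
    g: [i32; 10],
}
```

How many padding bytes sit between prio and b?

Node: @0: uid [4B, align 4] → 4; @4: start_time [4B, align 4] → 8; @8: refcount [2B, align 2] → 10; +2 tail pad (align 4); size 12, align 4
@0: prio [12B, align 4] → 12
+4 pad (align 8)
@16: b [8B, align 8] → 24

4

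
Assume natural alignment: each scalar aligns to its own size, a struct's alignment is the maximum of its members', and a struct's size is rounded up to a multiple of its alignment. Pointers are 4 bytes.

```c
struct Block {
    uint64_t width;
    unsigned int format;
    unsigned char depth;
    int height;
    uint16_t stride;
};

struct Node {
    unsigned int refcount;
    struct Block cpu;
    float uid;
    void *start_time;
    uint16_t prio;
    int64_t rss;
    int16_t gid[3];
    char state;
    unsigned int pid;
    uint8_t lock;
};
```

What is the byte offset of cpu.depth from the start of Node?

Block: @0: width [8B, align 8] → 8; @8: format [4B, align 4] → 12; @12: depth [1B, align 1] → 13; +3 pad (align 4); @16: height [4B, align 4] → 20; @20: stride [2B, align 2] → 22; +2 tail pad (align 8); size 24, align 8
@0: refcount [4B, align 4] → 4
+4 pad (align 8)
@8: cpu [24B, align 8] → 32
within Block: depth at 12
8 + 12 = 20

20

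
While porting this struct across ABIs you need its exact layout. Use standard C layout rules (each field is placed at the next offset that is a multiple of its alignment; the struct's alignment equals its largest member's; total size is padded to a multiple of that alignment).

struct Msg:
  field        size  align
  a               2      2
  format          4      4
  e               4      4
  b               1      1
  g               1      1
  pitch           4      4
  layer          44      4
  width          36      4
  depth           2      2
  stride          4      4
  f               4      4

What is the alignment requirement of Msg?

member alignments: a=2, format=4, e=4, b=1, g=1, pitch=4, layer=4, width=4, depth=2, stride=4, f=4
max = 4

4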